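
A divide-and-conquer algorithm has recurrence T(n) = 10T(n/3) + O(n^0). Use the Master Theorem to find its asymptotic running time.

Master Theorem for T(n) = 10T(n/3) + O(n^0):

a = 10, b = 3, c = 0
log_b(a) = log_3(10) = 2.0959

Case 1: c = 0 < log_3(10) = 2.0959
T(n) = O(n^(log_3 10))

For T(n) = 10T(n/3) + O(n^0): log_3(10) = 2.0959. This is Case 1 of the Master Theorem (c < log_b(a), work dominated by leaves), giving O(n^(log_3 10)).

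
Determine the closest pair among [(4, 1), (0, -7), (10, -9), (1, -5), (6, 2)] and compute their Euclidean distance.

Computing all pairwise distances among 5 points:

d((4, 1), (0, -7)) = 8.9443
d((4, 1), (10, -9)) = 11.6619
d((4, 1), (1, -5)) = 6.7082
d((4, 1), (6, 2)) = 2.2361 <-- minimum
d((0, -7), (10, -9)) = 10.198
d((0, -7), (1, -5)) = 2.2361 <-- minimum
d((0, -7), (6, 2)) = 10.8167
d((10, -9), (1, -5)) = 9.8489
d((10, -9), (6, 2)) = 11.7047
d((1, -5), (6, 2)) = 8.6023

Minimum distance: 2.2361 (tie among 2 pairs: (4, 1) and (6, 2); (0, -7) and (1, -5))

The minimum Euclidean distance is 2.2361. There is a tie: 2 pairs achieve this minimum — (4, 1) and (6, 2); (0, -7) and (1, -5). Any of these is a valid closest pair. For 5 points, brute-force pairwise comparison is shown above. For large n, the divide-and-conquer algorithm (sort by x, recurse on halves, check the dividing strip) achieves O(n log n).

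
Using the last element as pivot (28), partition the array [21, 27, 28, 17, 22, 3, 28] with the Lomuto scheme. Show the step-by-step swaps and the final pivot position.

Lomuto partition with pivot = 28:

Initial array: [21, 27, 28, 17, 22, 3, 28]

arr[0]=21 <= 28: swap with position 0, array becomes [21, 27, 28, 17, 22, 3, 28]
arr[1]=27 <= 28: swap with position 1, array becomes [21, 27, 28, 17, 22, 3, 28]
arr[2]=28 <= 28: swap with position 2, array becomes [21, 27, 28, 17, 22, 3, 28]
arr[3]=17 <= 28: swap with position 3, array becomes [21, 27, 28, 17, 22, 3, 28]
arr[4]=22 <= 28: swap with position 4, array becomes [21, 27, 28, 17, 22, 3, 28]
arr[5]=3 <= 28: swap with position 5, array becomes [21, 27, 28, 17, 22, 3, 28]

Place pivot at position 6: [21, 27, 28, 17, 22, 3, 28]
Pivot position: 6

After partitioning with pivot 28, the array becomes [21, 27, 28, 17, 22, 3, 28]. The pivot is placed at index 6. All elements to the left of the pivot are <= 28, and all elements to the right are > 28.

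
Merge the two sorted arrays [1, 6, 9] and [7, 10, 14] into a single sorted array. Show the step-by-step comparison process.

Merging process:

Compare 1 vs 7: take 1 from left. Merged: [1]
Compare 6 vs 7: take 6 from left. Merged: [1, 6]
Compare 9 vs 7: take 7 from right. Merged: [1, 6, 7]
Compare 9 vs 10: take 9 from left. Merged: [1, 6, 7, 9]
Append remaining from right: [10, 14]. Merged: [1, 6, 7, 9, 10, 14]

Final merged array: [1, 6, 7, 9, 10, 14]
Total comparisons: 4

The merged array is [1, 6, 7, 9, 10, 14], requiring 4 comparisons. The merge step runs in O(n) time where n is the total number of elements.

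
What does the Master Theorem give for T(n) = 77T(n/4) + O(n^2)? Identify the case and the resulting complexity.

Master Theorem for T(n) = 77T(n/4) + O(n^2):

a = 77, b = 4, c = 2
log_b(a) = log_4(77) = 3.1334

Case 1: c = 2 < log_4(77) = 3.1334
T(n) = O(n^(log_4 77))

For T(n) = 77T(n/4) + O(n^2): log_4(77) = 3.1334. This is Case 1 of the Master Theorem (c < log_b(a), work dominated by leaves), giving O(n^(log_4 77)).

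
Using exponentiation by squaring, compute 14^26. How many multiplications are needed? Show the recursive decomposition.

Computing 14^26 by squaring (build up from 14^1; each line after the first costs one multiplication):

14^1 = 14
14^2 = (14^1)^2 = 14^2 = 196
14^3 = 14 * 14^2 = 14 * 196 = 2744
14^6 = (14^3)^2 = 2744^2 = 7529536
14^12 = (14^6)^2 = 7529536^2 = 56693912375296
14^13 = 14 * 14^12 = 14 * 56693912375296 = 793714773254144
14^26 = (14^13)^2 = 793714773254144^2 = 629983141281877223603213172736

Result: 629983141281877223603213172736
Multiplications needed: 6 (6 lines after 14^1)

14^26 = 629983141281877223603213172736. Using exponentiation by squaring, this requires 6 multiplications. The key idea: if the exponent is even, square the half-power; if odd, multiply by the base once.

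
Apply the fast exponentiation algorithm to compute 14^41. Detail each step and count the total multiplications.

Computing 14^41 by squaring (build up from 14^1; each line after the first costs one multiplication):

14^1 = 14
14^2 = (14^1)^2 = 14^2 = 196
14^4 = (14^2)^2 = 196^2 = 38416
14^5 = 14 * 14^4 = 14 * 38416 = 537824
14^10 = (14^5)^2 = 537824^2 = 289254654976
14^20 = (14^10)^2 = 289254654976^2 = 83668255425284801560576
14^40 = (14^20)^2 = 83668255425284801560576^2 = 7000376965910699630056503868178506524997451776
14^41 = 14 * 14^40 = 14 * 7000376965910699630056503868178506524997451776 = 98005277522749794820791054154499091349964324864

Result: 98005277522749794820791054154499091349964324864
Multiplications needed: 7 (7 lines after 14^1)

14^41 = 98005277522749794820791054154499091349964324864. Using exponentiation by squaring, this requires 7 multiplications. The key idea: if the exponent is even, square the half-power; if odd, multiply by the base once.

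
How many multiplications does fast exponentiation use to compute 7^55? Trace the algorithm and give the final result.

Computing 7^55 by squaring (build up from 7^1; each line after the first costs one multiplication):

7^1 = 7
7^2 = (7^1)^2 = 7^2 = 49
7^3 = 7 * 7^2 = 7 * 49 = 343
7^6 = (7^3)^2 = 343^2 = 117649
7^12 = (7^6)^2 = 117649^2 = 13841287201
7^13 = 7 * 7^12 = 7 * 13841287201 = 96889010407
7^26 = (7^13)^2 = 96889010407^2 = 9387480337647754305649
7^27 = 7 * 7^26 = 7 * 9387480337647754305649 = 65712362363534280139543
7^54 = (7^27)^2 = 65712362363534280139543^2 = 4318114567396436564035293097707728087552248849
7^55 = 7 * 7^54 = 7 * 4318114567396436564035293097707728087552248849 = 30226801971775055948247051683954096612865741943

Result: 30226801971775055948247051683954096612865741943
Multiplications needed: 9 (9 lines after 7^1)

7^55 = 30226801971775055948247051683954096612865741943. Using exponentiation by squaring, this requires 9 multiplications. The key idea: if the exponent is even, square the half-power; if odd, multiply by the base once.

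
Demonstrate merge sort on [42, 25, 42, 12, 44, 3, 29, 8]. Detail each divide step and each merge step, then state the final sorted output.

Merge sort trace:

Split: [42, 25, 42, 12, 44, 3, 29, 8] -> [42, 25, 42, 12] and [44, 3, 29, 8]
  Split: [42, 25, 42, 12] -> [42, 25] and [42, 12]
    Split: [42, 25] -> [42] and [25]
    Merge: [42] + [25] -> [25, 42]
    Split: [42, 12] -> [42] and [12]
    Merge: [42] + [12] -> [12, 42]
  Merge: [25, 42] + [12, 42] -> [12, 25, 42, 42]
  Split: [44, 3, 29, 8] -> [44, 3] and [29, 8]
    Split: [44, 3] -> [44] and [3]
    Merge: [44] + [3] -> [3, 44]
    Split: [29, 8] -> [29] and [8]
    Merge: [29] + [8] -> [8, 29]
  Merge: [3, 44] + [8, 29] -> [3, 8, 29, 44]
Merge: [12, 25, 42, 42] + [3, 8, 29, 44] -> [3, 8, 12, 25, 29, 42, 42, 44]

Final sorted array: [3, 8, 12, 25, 29, 42, 42, 44]

The merge sort proceeds by recursively splitting the array and merging sorted halves.
After all merges, the sorted array is [3, 8, 12, 25, 29, 42, 42, 44].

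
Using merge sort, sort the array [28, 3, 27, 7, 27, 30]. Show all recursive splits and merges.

Merge sort trace:

Split: [28, 3, 27, 7, 27, 30] -> [28, 3, 27] and [7, 27, 30]
  Split: [28, 3, 27] -> [28] and [3, 27]
    Split: [3, 27] -> [3] and [27]
    Merge: [3] + [27] -> [3, 27]
  Merge: [28] + [3, 27] -> [3, 27, 28]
  Split: [7, 27, 30] -> [7] and [27, 30]
    Split: [27, 30] -> [27] and [30]
    Merge: [27] + [30] -> [27, 30]
  Merge: [7] + [27, 30] -> [7, 27, 30]
Merge: [3, 27, 28] + [7, 27, 30] -> [3, 7, 27, 27, 28, 30]

Final sorted array: [3, 7, 27, 27, 28, 30]

The merge sort proceeds by recursively splitting the array and merging sorted halves.
After all merges, the sorted array is [3, 7, 27, 27, 28, 30].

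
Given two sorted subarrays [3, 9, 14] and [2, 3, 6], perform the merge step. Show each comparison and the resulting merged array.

Merging process:

Compare 3 vs 2: take 2 from right. Merged: [2]
Compare 3 vs 3: take 3 from left. Merged: [2, 3]
Compare 9 vs 3: take 3 from right. Merged: [2, 3, 3]
Compare 9 vs 6: take 6 from right. Merged: [2, 3, 3, 6]
Append remaining from left: [9, 14]. Merged: [2, 3, 3, 6, 9, 14]

Final merged array: [2, 3, 3, 6, 9, 14]
Total comparisons: 4

The merged array is [2, 3, 3, 6, 9, 14], requiring 4 comparisons. The merge step runs in O(n) time where n is the total number of elements.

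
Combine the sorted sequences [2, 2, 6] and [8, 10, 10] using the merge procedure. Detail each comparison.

Merging process:

Compare 2 vs 8: take 2 from left. Merged: [2]
Compare 2 vs 8: take 2 from left. Merged: [2, 2]
Compare 6 vs 8: take 6 from left. Merged: [2, 2, 6]
Append remaining from right: [8, 10, 10]. Merged: [2, 2, 6, 8, 10, 10]

Final merged array: [2, 2, 6, 8, 10, 10]
Total comparisons: 3

The merged array is [2, 2, 6, 8, 10, 10], requiring 3 comparisons. The merge step runs in O(n) time where n is the total number of elements.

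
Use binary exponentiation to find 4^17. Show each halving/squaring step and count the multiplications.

Computing 4^17 by squaring (build up from 4^1; each line after the first costs one multiplication):

4^1 = 4
4^2 = (4^1)^2 = 4^2 = 16
4^4 = (4^2)^2 = 16^2 = 256
4^8 = (4^4)^2 = 256^2 = 65536
4^16 = (4^8)^2 = 65536^2 = 4294967296
4^17 = 4 * 4^16 = 4 * 4294967296 = 17179869184

Result: 17179869184
Multiplications needed: 5 (5 lines after 4^1)

4^17 = 17179869184. Using exponentiation by squaring, this requires 5 multiplications. The key idea: if the exponent is even, square the half-power; if odd, multiply by the base once.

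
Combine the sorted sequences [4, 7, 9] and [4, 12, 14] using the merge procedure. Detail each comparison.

Merging process:

Compare 4 vs 4: take 4 from left. Merged: [4]
Compare 7 vs 4: take 4 from right. Merged: [4, 4]
Compare 7 vs 12: take 7 from left. Merged: [4, 4, 7]
Compare 9 vs 12: take 9 from left. Merged: [4, 4, 7, 9]
Append remaining from right: [12, 14]. Merged: [4, 4, 7, 9, 12, 14]

Final merged array: [4, 4, 7, 9, 12, 14]
Total comparisons: 4

The merged array is [4, 4, 7, 9, 12, 14], requiring 4 comparisons. The merge step runs in O(n) time where n is the total number of elements.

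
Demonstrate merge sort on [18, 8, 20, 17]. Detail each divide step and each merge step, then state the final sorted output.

Merge sort trace:

Split: [18, 8, 20, 17] -> [18, 8] and [20, 17]
  Split: [18, 8] -> [18] and [8]
  Merge: [18] + [8] -> [8, 18]
  Split: [20, 17] -> [20] and [17]
  Merge: [20] + [17] -> [17, 20]
Merge: [8, 18] + [17, 20] -> [8, 17, 18, 20]

Final sorted array: [8, 17, 18, 20]

The merge sort proceeds by recursively splitting the array and merging sorted halves.
After all merges, the sorted array is [8, 17, 18, 20].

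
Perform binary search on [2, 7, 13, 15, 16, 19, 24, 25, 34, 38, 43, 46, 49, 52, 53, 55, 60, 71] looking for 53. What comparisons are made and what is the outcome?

Binary search for 53 in [2, 7, 13, 15, 16, 19, 24, 25, 34, 38, 43, 46, 49, 52, 53, 55, 60, 71]:

lo=0, hi=17, mid=8, arr[mid]=34 -> 34 < 53, search right half
lo=9, hi=17, mid=13, arr[mid]=52 -> 52 < 53, search right half
lo=14, hi=17, mid=15, arr[mid]=55 -> 55 > 53, search left half
lo=14, hi=14, mid=14, arr[mid]=53 -> Found target at index 14!

Binary search finds 53 at index 14 after 4 comparisons. The search repeatedly halves the search space by comparing with the middle element.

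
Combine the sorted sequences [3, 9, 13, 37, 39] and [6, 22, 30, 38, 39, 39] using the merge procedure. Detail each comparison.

Merging process:

Compare 3 vs 6: take 3 from left. Merged: [3]
Compare 9 vs 6: take 6 from right. Merged: [3, 6]
Compare 9 vs 22: take 9 from left. Merged: [3, 6, 9]
Compare 13 vs 22: take 13 from left. Merged: [3, 6, 9, 13]
Compare 37 vs 22: take 22 from right. Merged: [3, 6, 9, 13, 22]
Compare 37 vs 30: take 30 from right. Merged: [3, 6, 9, 13, 22, 30]
Compare 37 vs 38: take 37 from left. Merged: [3, 6, 9, 13, 22, 30, 37]
Compare 39 vs 38: take 38 from right. Merged: [3, 6, 9, 13, 22, 30, 37, 38]
Compare 39 vs 39: take 39 from left. Merged: [3, 6, 9, 13, 22, 30, 37, 38, 39]
Append remaining from right: [39, 39]. Merged: [3, 6, 9, 13, 22, 30, 37, 38, 39, 39, 39]

Final merged array: [3, 6, 9, 13, 22, 30, 37, 38, 39, 39, 39]
Total comparisons: 9

The merged array is [3, 6, 9, 13, 22, 30, 37, 38, 39, 39, 39], requiring 9 comparisons. The merge step runs in O(n) time where n is the total number of elements.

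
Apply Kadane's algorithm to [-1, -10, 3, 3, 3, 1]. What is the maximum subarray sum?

Using Kadane's algorithm on [-1, -10, 3, 3, 3, 1]:

Scanning through the array:
Position 1 (value -10): max_ending_here = -10, max_so_far = -1
Position 2 (value 3): max_ending_here = 3, max_so_far = 3
Position 3 (value 3): max_ending_here = 6, max_so_far = 6
Position 4 (value 3): max_ending_here = 9, max_so_far = 9
Position 5 (value 1): max_ending_here = 10, max_so_far = 10

Maximum subarray: [3, 3, 3, 1]
Maximum sum: 10

The maximum subarray is [3, 3, 3, 1] with sum 10. This subarray runs from index 2 to index 5.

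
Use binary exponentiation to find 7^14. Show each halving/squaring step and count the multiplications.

Computing 7^14 by squaring (build up from 7^1; each line after the first costs one multiplication):

7^1 = 7
7^2 = (7^1)^2 = 7^2 = 49
7^3 = 7 * 7^2 = 7 * 49 = 343
7^6 = (7^3)^2 = 343^2 = 117649
7^7 = 7 * 7^6 = 7 * 117649 = 823543
7^14 = (7^7)^2 = 823543^2 = 678223072849

Result: 678223072849
Multiplications needed: 5 (5 lines after 7^1)

7^14 = 678223072849. Using exponentiation by squaring, this requires 5 multiplications. The key idea: if the exponent is even, square the half-power; if odd, multiply by the base once.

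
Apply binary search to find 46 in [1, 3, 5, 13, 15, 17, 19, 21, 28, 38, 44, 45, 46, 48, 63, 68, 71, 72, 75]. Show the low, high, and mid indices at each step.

Binary search for 46 in [1, 3, 5, 13, 15, 17, 19, 21, 28, 38, 44, 45, 46, 48, 63, 68, 71, 72, 75]:

lo=0, hi=18, mid=9, arr[mid]=38 -> 38 < 46, search right half
lo=10, hi=18, mid=14, arr[mid]=63 -> 63 > 46, search left half
lo=10, hi=13, mid=11, arr[mid]=45 -> 45 < 46, search right half
lo=12, hi=13, mid=12, arr[mid]=46 -> Found target at index 12!

Binary search finds 46 at index 12 after 4 comparisons. The search repeatedly halves the search space by comparing with the middle element.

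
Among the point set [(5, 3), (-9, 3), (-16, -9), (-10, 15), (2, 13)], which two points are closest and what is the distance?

Computing all pairwise distances among 5 points:

d((5, 3), (-9, 3)) = 14.0
d((5, 3), (-16, -9)) = 24.1868
d((5, 3), (-10, 15)) = 19.2094
d((5, 3), (2, 13)) = 10.4403 <-- minimum
d((-9, 3), (-16, -9)) = 13.8924
d((-9, 3), (-10, 15)) = 12.0416
d((-9, 3), (2, 13)) = 14.8661
d((-16, -9), (-10, 15)) = 24.7386
d((-16, -9), (2, 13)) = 28.4253
d((-10, 15), (2, 13)) = 12.1655

Closest pair: (5, 3) and (2, 13) with distance 10.4403

The closest pair is (5, 3) and (2, 13) with Euclidean distance 10.4403. For 5 points, brute-force pairwise comparison is shown above. For large n, the divide-and-conquer algorithm (sort by x, recurse on halves, check the dividing strip) achieves O(n log n).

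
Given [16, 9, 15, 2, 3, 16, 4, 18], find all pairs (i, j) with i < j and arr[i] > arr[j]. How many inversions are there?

Finding inversions in [16, 9, 15, 2, 3, 16, 4, 18]:

(0, 1): arr[0]=16 > arr[1]=9
(0, 2): arr[0]=16 > arr[2]=15
(0, 3): arr[0]=16 > arr[3]=2
(0, 4): arr[0]=16 > arr[4]=3
(0, 6): arr[0]=16 > arr[6]=4
(1, 3): arr[1]=9 > arr[3]=2
(1, 4): arr[1]=9 > arr[4]=3
(1, 6): arr[1]=9 > arr[6]=4
(2, 3): arr[2]=15 > arr[3]=2
(2, 4): arr[2]=15 > arr[4]=3
(2, 6): arr[2]=15 > arr[6]=4
(5, 6): arr[5]=16 > arr[6]=4

Total inversions: 12

The array has 12 inversion(s): (0,1), (0,2), (0,3), (0,4), (0,6), (1,3), (1,4), (1,6), (2,3), (2,4), (2,6), (5,6). Each pair (i,j) satisfies i < j and arr[i] > arr[j].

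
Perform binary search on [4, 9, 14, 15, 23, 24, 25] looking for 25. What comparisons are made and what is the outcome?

Binary search for 25 in [4, 9, 14, 15, 23, 24, 25]:

lo=0, hi=6, mid=3, arr[mid]=15 -> 15 < 25, search right half
lo=4, hi=6, mid=5, arr[mid]=24 -> 24 < 25, search right half
lo=6, hi=6, mid=6, arr[mid]=25 -> Found target at index 6!

Binary search finds 25 at index 6 after 3 comparisons. The search repeatedly halves the search space by comparing with the middle element.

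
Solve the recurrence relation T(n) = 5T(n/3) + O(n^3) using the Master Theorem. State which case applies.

Master Theorem for T(n) = 5T(n/3) + O(n^3):

a = 5, b = 3, c = 3
log_b(a) = log_3(5) = 1.4650

Case 3: c = 3 > log_3(5) = 1.4650
T(n) = O(n^3) = O(n^3)

For T(n) = 5T(n/3) + O(n^3): log_3(5) = 1.4650. This is Case 3 of the Master Theorem (c > log_b(a), work dominated by root), giving O(n^3).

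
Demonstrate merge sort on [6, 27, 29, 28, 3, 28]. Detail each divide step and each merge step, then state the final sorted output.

Merge sort trace:

Split: [6, 27, 29, 28, 3, 28] -> [6, 27, 29] and [28, 3, 28]
  Split: [6, 27, 29] -> [6] and [27, 29]
    Split: [27, 29] -> [27] and [29]
    Merge: [27] + [29] -> [27, 29]
  Merge: [6] + [27, 29] -> [6, 27, 29]
  Split: [28, 3, 28] -> [28] and [3, 28]
    Split: [3, 28] -> [3] and [28]
    Merge: [3] + [28] -> [3, 28]
  Merge: [28] + [3, 28] -> [3, 28, 28]
Merge: [6, 27, 29] + [3, 28, 28] -> [3, 6, 27, 28, 28, 29]

Final sorted array: [3, 6, 27, 28, 28, 29]

The merge sort proceeds by recursively splitting the array and merging sorted halves.
After all merges, the sorted array is [3, 6, 27, 28, 28, 29].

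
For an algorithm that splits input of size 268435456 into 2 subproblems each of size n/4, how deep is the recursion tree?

For divide and conquer with division factor 4:

Problem sizes at each level:
Level 0: 268435456
Level 1: 67108864
Level 2: 16777216
Level 3: 4194304
Level 4: 1048576
Level 5: 262144
Level 6: 65536
Level 7: 16384
Level 8: 4096
Level 9: 1024
Level 10: 256
Level 11: 64
Level 12: 16
Level 13: 4
Level 14: 1

The root is level 0 and the size-1 base case is level 14 (the tree spans levels 0 through 14, i.e. 15 levels counting the root), so the depth is the number of divisions: log_4(268435456) = 14

The recursion tree depth is log_4(268435456) = 14. At each level, the problem size is divided by 4, so it takes 14 divisions to reduce to a base case of size 1. The algorithm makes 2 recursive calls at each level.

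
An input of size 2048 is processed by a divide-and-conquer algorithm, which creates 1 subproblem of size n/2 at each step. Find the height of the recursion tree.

For divide and conquer with division factor 2:

Problem sizes at each level:
Level 0: 2048
Level 1: 1024
Level 2: 512
Level 3: 256
Level 4: 128
Level 5: 64
Level 6: 32
Level 7: 16
Level 8: 8
Level 9: 4
Level 10: 2
Level 11: 1

The root is level 0 and the size-1 base case is level 11 (the tree spans levels 0 through 11, i.e. 12 levels counting the root), so the depth is the number of divisions: log_2(2048) = 11

The recursion tree depth is log_2(2048) = 11. At each level, the problem size is divided by 2, so it takes 11 divisions to reduce to a base case of size 1. The algorithm makes 1 recursive call at each level.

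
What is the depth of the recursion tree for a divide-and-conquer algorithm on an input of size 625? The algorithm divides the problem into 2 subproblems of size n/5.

For divide and conquer with division factor 5:

Problem sizes at each level:
Level 0: 625
Level 1: 125
Level 2: 25
Level 3: 5
Level 4: 1

The root is level 0 and the size-1 base case is level 4 (the tree spans levels 0 through 4, i.e. 5 levels counting the root), so the depth is the number of divisions: log_5(625) = 4

The recursion tree depth is log_5(625) = 4. At each level, the problem size is divided by 5, so it takes 4 divisions to reduce to a base case of size 1. The algorithm makes 2 recursive calls at each level.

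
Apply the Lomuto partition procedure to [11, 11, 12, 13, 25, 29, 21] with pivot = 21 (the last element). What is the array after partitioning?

Lomuto partition with pivot = 21:

Initial array: [11, 11, 12, 13, 25, 29, 21]

arr[0]=11 <= 21: swap with position 0, array becomes [11, 11, 12, 13, 25, 29, 21]
arr[1]=11 <= 21: swap with position 1, array becomes [11, 11, 12, 13, 25, 29, 21]
arr[2]=12 <= 21: swap with position 2, array becomes [11, 11, 12, 13, 25, 29, 21]
arr[3]=13 <= 21: swap with position 3, array becomes [11, 11, 12, 13, 25, 29, 21]
arr[4]=25 > 21: no swap
arr[5]=29 > 21: no swap

Place pivot at position 4: [11, 11, 12, 13, 21, 29, 25]
Pivot position: 4

After partitioning with pivot 21, the array becomes [11, 11, 12, 13, 21, 29, 25]. The pivot is placed at index 4. All elements to the left of the pivot are <= 21, and all elements to the right are > 21.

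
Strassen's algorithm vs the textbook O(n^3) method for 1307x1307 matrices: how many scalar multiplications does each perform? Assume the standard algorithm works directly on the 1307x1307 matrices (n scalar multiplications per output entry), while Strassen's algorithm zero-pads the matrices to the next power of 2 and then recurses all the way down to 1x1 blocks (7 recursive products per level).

Matrix multiplication for 1307x1307 matrices:

Strassen's algorithm requires power-of-2 dimensions. Pad 1307x1307 to 2048x2048 (next power of 2).

Standard algorithm: 1307^3 = 2232681443 multiplications
Strassen's algorithm: 7^(log2(2048)) = 7^11 = 1977326743 multiplications
Savings: 2232681443 - 1977326743 = 255354700 multiplications

Standard: 2232681443 multiplications (1307^3). Strassen: 1977326743 multiplications (7^11, after padding to 2048x2048). Strassen reduces 8 recursive multiplications to 7 at each level.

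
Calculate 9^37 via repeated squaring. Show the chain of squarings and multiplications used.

Computing 9^37 by squaring (build up from 9^1; each line after the first costs one multiplication):

9^1 = 9
9^2 = (9^1)^2 = 9^2 = 81
9^4 = (9^2)^2 = 81^2 = 6561
9^8 = (9^4)^2 = 6561^2 = 43046721
9^9 = 9 * 9^8 = 9 * 43046721 = 387420489
9^18 = (9^9)^2 = 387420489^2 = 150094635296999121
9^36 = (9^18)^2 = 150094635296999121^2 = 22528399544939174411840147874772641
9^37 = 9 * 9^36 = 9 * 22528399544939174411840147874772641 = 202755595904452569706561330872953769

Result: 202755595904452569706561330872953769
Multiplications needed: 7 (7 lines after 9^1)

9^37 = 202755595904452569706561330872953769. Using exponentiation by squaring, this requires 7 multiplications. The key idea: if the exponent is even, square the half-power; if odd, multiply by the base once.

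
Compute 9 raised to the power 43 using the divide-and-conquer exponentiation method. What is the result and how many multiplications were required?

Computing 9^43 by squaring (build up from 9^1; each line after the first costs one multiplication):

9^1 = 9
9^2 = (9^1)^2 = 9^2 = 81
9^4 = (9^2)^2 = 81^2 = 6561
9^5 = 9 * 9^4 = 9 * 6561 = 59049
9^10 = (9^5)^2 = 59049^2 = 3486784401
9^20 = (9^10)^2 = 3486784401^2 = 12157665459056928801
9^21 = 9 * 9^20 = 9 * 12157665459056928801 = 109418989131512359209
9^42 = (9^21)^2 = 109418989131512359209^2 = 11972515182562019788602740026717047105681
9^43 = 9 * 9^42 = 9 * 11972515182562019788602740026717047105681 = 107752636643058178097424660240453423951129

Result: 107752636643058178097424660240453423951129
Multiplications needed: 8 (8 lines after 9^1)

9^43 = 107752636643058178097424660240453423951129. Using exponentiation by squaring, this requires 8 multiplications. The key idea: if the exponent is even, square the half-power; if odd, multiply by the base once.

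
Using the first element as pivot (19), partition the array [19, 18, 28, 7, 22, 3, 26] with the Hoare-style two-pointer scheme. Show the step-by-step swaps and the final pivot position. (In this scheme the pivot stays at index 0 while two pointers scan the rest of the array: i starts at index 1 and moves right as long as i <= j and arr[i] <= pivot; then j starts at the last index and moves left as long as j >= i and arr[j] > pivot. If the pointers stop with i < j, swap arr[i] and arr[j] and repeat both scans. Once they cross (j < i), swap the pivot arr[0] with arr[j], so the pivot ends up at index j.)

Hoare-style two-pointer partition with pivot = 19:

Initial array: [19, 18, 28, 7, 22, 3, 26]

Pointers start at i = 1, j = 6.
i stops at index 2 (arr[2]=28 > 19), j stops at index 5 (arr[5]=3 <= 19): swap arr[2] and arr[5], array becomes [19, 18, 3, 7, 22, 28, 26]
i ends at 4, j ends at 3: the pointers have crossed (j < i), so scanning stops.

Swap pivot arr[0] with arr[3] to place pivot at position 3: [7, 18, 3, 19, 22, 28, 26]
Pivot position: 3

After partitioning with pivot 19, the array becomes [7, 18, 3, 19, 22, 28, 26]. The pivot is placed at index 3. All elements to the left of the pivot are <= 19, and all elements to the right are > 19.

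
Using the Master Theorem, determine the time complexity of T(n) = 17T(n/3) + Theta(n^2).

Master Theorem for T(n) = 17T(n/3) + O(n^2):

a = 17, b = 3, c = 2
log_b(a) = log_3(17) = 2.5789

Case 1: c = 2 < log_3(17) = 2.5789
T(n) = O(n^(log_3 17))

For T(n) = 17T(n/3) + O(n^2): log_3(17) = 2.5789. This is Case 1 of the Master Theorem (c < log_b(a), work dominated by leaves), giving O(n^(log_3 17)).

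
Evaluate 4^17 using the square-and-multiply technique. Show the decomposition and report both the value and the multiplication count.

Computing 4^17 by squaring (build up from 4^1; each line after the first costs one multiplication):

4^1 = 4
4^2 = (4^1)^2 = 4^2 = 16
4^4 = (4^2)^2 = 16^2 = 256
4^8 = (4^4)^2 = 256^2 = 65536
4^16 = (4^8)^2 = 65536^2 = 4294967296
4^17 = 4 * 4^16 = 4 * 4294967296 = 17179869184

Result: 17179869184
Multiplications needed: 5 (5 lines after 4^1)

4^17 = 17179869184. Using exponentiation by squaring, this requires 5 multiplications. The key idea: if the exponent is even, square the half-power; if odd, multiply by the base once.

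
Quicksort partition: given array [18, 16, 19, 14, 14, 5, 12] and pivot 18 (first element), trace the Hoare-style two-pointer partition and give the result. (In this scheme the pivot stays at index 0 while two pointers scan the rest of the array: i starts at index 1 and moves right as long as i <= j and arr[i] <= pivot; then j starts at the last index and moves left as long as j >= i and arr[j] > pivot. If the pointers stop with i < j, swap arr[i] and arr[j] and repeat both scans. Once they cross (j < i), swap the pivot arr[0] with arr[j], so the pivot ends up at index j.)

Hoare-style two-pointer partition with pivot = 18:

Initial array: [18, 16, 19, 14, 14, 5, 12]

Pointers start at i = 1, j = 6.
i stops at index 2 (arr[2]=19 > 18), j stops at index 6 (arr[6]=12 <= 18): swap arr[2] and arr[6], array becomes [18, 16, 12, 14, 14, 5, 19]
i ends at 6, j ends at 5: the pointers have crossed (j < i), so scanning stops.

Swap pivot arr[0] with arr[5] to place pivot at position 5: [5, 16, 12, 14, 14, 18, 19]
Pivot position: 5

After partitioning with pivot 18, the array becomes [5, 16, 12, 14, 14, 18, 19]. The pivot is placed at index 5. All elements to the left of the pivot are <= 18, and all elements to the right are > 18.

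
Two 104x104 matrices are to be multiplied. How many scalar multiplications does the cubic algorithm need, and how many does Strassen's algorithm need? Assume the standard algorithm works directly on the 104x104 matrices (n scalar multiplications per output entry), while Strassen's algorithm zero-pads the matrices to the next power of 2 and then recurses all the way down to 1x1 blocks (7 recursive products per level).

Matrix multiplication for 104x104 matrices:

Strassen's algorithm requires power-of-2 dimensions. Pad 104x104 to 128x128 (next power of 2).

Standard algorithm: 104^3 = 1124864 multiplications
Strassen's algorithm: 7^(log2(128)) = 7^7 = 823543 multiplications
Savings: 1124864 - 823543 = 301321 multiplications

Standard: 1124864 multiplications (104^3). Strassen: 823543 multiplications (7^7, after padding to 128x128). Strassen reduces 8 recursive multiplications to 7 at each level.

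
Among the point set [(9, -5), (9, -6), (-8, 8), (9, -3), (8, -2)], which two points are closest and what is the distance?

Computing all pairwise distances among 5 points:

d((9, -5), (9, -6)) = 1.0 <-- minimum
d((9, -5), (-8, 8)) = 21.4009
d((9, -5), (9, -3)) = 2.0
d((9, -5), (8, -2)) = 3.1623
d((9, -6), (-8, 8)) = 22.0227
d((9, -6), (9, -3)) = 3.0
d((9, -6), (8, -2)) = 4.1231
d((-8, 8), (9, -3)) = 20.2485
d((-8, 8), (8, -2)) = 18.868
d((9, -3), (8, -2)) = 1.4142

Closest pair: (9, -5) and (9, -6) with distance 1.0

The closest pair is (9, -5) and (9, -6) with Euclidean distance 1.0. For 5 points, brute-force pairwise comparison is shown above. For large n, the divide-and-conquer algorithm (sort by x, recurse on halves, check the dividing strip) achieves O(n log n).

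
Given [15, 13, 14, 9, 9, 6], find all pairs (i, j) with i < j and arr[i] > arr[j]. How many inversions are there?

Finding inversions in [15, 13, 14, 9, 9, 6]:

(0, 1): arr[0]=15 > arr[1]=13
(0, 2): arr[0]=15 > arr[2]=14
(0, 3): arr[0]=15 > arr[3]=9
(0, 4): arr[0]=15 > arr[4]=9
(0, 5): arr[0]=15 > arr[5]=6
(1, 3): arr[1]=13 > arr[3]=9
(1, 4): arr[1]=13 > arr[4]=9
(1, 5): arr[1]=13 > arr[5]=6
(2, 3): arr[2]=14 > arr[3]=9
(2, 4): arr[2]=14 > arr[4]=9
(2, 5): arr[2]=14 > arr[5]=6
(3, 5): arr[3]=9 > arr[5]=6
(4, 5): arr[4]=9 > arr[5]=6

Total inversions: 13

The array has 13 inversion(s): (0,1), (0,2), (0,3), (0,4), (0,5), (1,3), (1,4), (1,5), (2,3), (2,4), (2,5), (3,5), (4,5). Each pair (i,j) satisfies i < j and arr[i] > arr[j].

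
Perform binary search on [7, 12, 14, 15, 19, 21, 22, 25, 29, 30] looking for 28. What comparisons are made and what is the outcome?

Binary search for 28 in [7, 12, 14, 15, 19, 21, 22, 25, 29, 30]:

lo=0, hi=9, mid=4, arr[mid]=19 -> 19 < 28, search right half
lo=5, hi=9, mid=7, arr[mid]=25 -> 25 < 28, search right half
lo=8, hi=9, mid=8, arr[mid]=29 -> 29 > 28, search left half
lo=8 > hi=7, target 28 not found

Binary search determines that 28 is not in the array after 3 comparisons. The search space was exhausted without finding the target.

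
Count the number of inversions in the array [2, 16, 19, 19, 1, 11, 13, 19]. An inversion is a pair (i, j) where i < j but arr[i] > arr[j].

Finding inversions in [2, 16, 19, 19, 1, 11, 13, 19]:

(0, 4): arr[0]=2 > arr[4]=1
(1, 4): arr[1]=16 > arr[4]=1
(1, 5): arr[1]=16 > arr[5]=11
(1, 6): arr[1]=16 > arr[6]=13
(2, 4): arr[2]=19 > arr[4]=1
(2, 5): arr[2]=19 > arr[5]=11
(2, 6): arr[2]=19 > arr[6]=13
(3, 4): arr[3]=19 > arr[4]=1
(3, 5): arr[3]=19 > arr[5]=11
(3, 6): arr[3]=19 > arr[6]=13

Total inversions: 10

The array has 10 inversion(s): (0,4), (1,4), (1,5), (1,6), (2,4), (2,5), (2,6), (3,4), (3,5), (3,6). Each pair (i,j) satisfies i < j and arr[i] > arr[j].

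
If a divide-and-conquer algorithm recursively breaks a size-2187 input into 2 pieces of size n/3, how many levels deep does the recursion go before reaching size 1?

For divide and conquer with division factor 3:

Problem sizes at each level:
Level 0: 2187
Level 1: 729
Level 2: 243
Level 3: 81
Level 4: 27
Level 5: 9
Level 6: 3
Level 7: 1

The root is level 0 and the size-1 base case is level 7 (the tree spans levels 0 through 7, i.e. 8 levels counting the root), so the depth is the number of divisions: log_3(2187) = 7

The recursion tree depth is log_3(2187) = 7. At each level, the problem size is divided by 3, so it takes 7 divisions to reduce to a base case of size 1. The algorithm makes 2 recursive calls at each level.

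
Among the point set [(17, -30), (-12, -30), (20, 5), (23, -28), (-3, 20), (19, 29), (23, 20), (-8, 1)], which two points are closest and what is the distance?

Computing all pairwise distances among 8 points:

d((17, -30), (-12, -30)) = 29.0
d((17, -30), (20, 5)) = 35.1283
d((17, -30), (23, -28)) = 6.3246 <-- minimum
d((17, -30), (-3, 20)) = 53.8516
d((17, -30), (19, 29)) = 59.0339
d((17, -30), (23, 20)) = 50.3587
d((17, -30), (-8, 1)) = 39.8246
d((-12, -30), (20, 5)) = 47.4236
d((-12, -30), (23, -28)) = 35.0571
d((-12, -30), (-3, 20)) = 50.8035
d((-12, -30), (19, 29)) = 66.6483
d((-12, -30), (23, 20)) = 61.0328
d((-12, -30), (-8, 1)) = 31.257
d((20, 5), (23, -28)) = 33.1361
d((20, 5), (-3, 20)) = 27.4591
d((20, 5), (19, 29)) = 24.0208
d((20, 5), (23, 20)) = 15.2971
d((20, 5), (-8, 1)) = 28.2843
d((23, -28), (-3, 20)) = 54.5894
d((23, -28), (19, 29)) = 57.1402
d((23, -28), (23, 20)) = 48.0
d((23, -28), (-8, 1)) = 42.45
d((-3, 20), (19, 29)) = 23.7697
d((-3, 20), (23, 20)) = 26.0
d((-3, 20), (-8, 1)) = 19.6469
d((19, 29), (23, 20)) = 9.8489
d((19, 29), (-8, 1)) = 38.8973
d((23, 20), (-8, 1)) = 36.3593

Closest pair: (17, -30) and (23, -28) with distance 6.3246

The closest pair is (17, -30) and (23, -28) with Euclidean distance 6.3246. For 8 points, brute-force pairwise comparison is shown above. For large n, the divide-and-conquer algorithm (sort by x, recurse on halves, check the dividing strip) achieves O(n log n).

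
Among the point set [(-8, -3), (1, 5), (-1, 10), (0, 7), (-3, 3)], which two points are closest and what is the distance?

Computing all pairwise distances among 5 points:

d((-8, -3), (1, 5)) = 12.0416
d((-8, -3), (-1, 10)) = 14.7648
d((-8, -3), (0, 7)) = 12.8062
d((-8, -3), (-3, 3)) = 7.8102
d((1, 5), (-1, 10)) = 5.3852
d((1, 5), (0, 7)) = 2.2361 <-- minimum
d((1, 5), (-3, 3)) = 4.4721
d((-1, 10), (0, 7)) = 3.1623
d((-1, 10), (-3, 3)) = 7.2801
d((0, 7), (-3, 3)) = 5.0

Closest pair: (1, 5) and (0, 7) with distance 2.2361

The closest pair is (1, 5) and (0, 7) with Euclidean distance 2.2361. For 5 points, brute-force pairwise comparison is shown above. For large n, the divide-and-conquer algorithm (sort by x, recurse on halves, check the dividing strip) achieves O(n log n).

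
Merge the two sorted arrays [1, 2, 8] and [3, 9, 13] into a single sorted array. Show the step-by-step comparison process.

Merging process:

Compare 1 vs 3: take 1 from left. Merged: [1]
Compare 2 vs 3: take 2 from left. Merged: [1, 2]
Compare 8 vs 3: take 3 from right. Merged: [1, 2, 3]
Compare 8 vs 9: take 8 from left. Merged: [1, 2, 3, 8]
Append remaining from right: [9, 13]. Merged: [1, 2, 3, 8, 9, 13]

Final merged array: [1, 2, 3, 8, 9, 13]
Total comparisons: 4

The merged array is [1, 2, 3, 8, 9, 13], requiring 4 comparisons. The merge step runs in O(n) time where n is the total number of elements.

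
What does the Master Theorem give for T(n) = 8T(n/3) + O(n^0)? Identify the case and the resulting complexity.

Master Theorem for T(n) = 8T(n/3) + O(n^0):

a = 8, b = 3, c = 0
log_b(a) = log_3(8) = 1.8928

Case 1: c = 0 < log_3(8) = 1.8928
T(n) = O(n^(log_3 8))

For T(n) = 8T(n/3) + O(n^0): log_3(8) = 1.8928. This is Case 1 of the Master Theorem (c < log_b(a), work dominated by leaves), giving O(n^(log_3 8)).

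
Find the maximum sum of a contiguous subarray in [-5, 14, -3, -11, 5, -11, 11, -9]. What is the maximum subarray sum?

Using Kadane's algorithm on [-5, 14, -3, -11, 5, -11, 11, -9]:

Scanning through the array:
Position 1 (value 14): max_ending_here = 14, max_so_far = 14
Position 2 (value -3): max_ending_here = 11, max_so_far = 14
Position 3 (value -11): max_ending_here = 0, max_so_far = 14
Position 4 (value 5): max_ending_here = 5, max_so_far = 14
Position 5 (value -11): max_ending_here = -6, max_so_far = 14
Position 6 (value 11): max_ending_here = 11, max_so_far = 14
Position 7 (value -9): max_ending_here = 2, max_so_far = 14

Maximum subarray: [14]
Maximum sum: 14

The maximum subarray is [14] with sum 14. This subarray runs from index 1 to index 1.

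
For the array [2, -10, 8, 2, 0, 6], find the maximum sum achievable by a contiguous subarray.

Using Kadane's algorithm on [2, -10, 8, 2, 0, 6]:

Scanning through the array:
Position 1 (value -10): max_ending_here = -8, max_so_far = 2
Position 2 (value 8): max_ending_here = 8, max_so_far = 8
Position 3 (value 2): max_ending_here = 10, max_so_far = 10
Position 4 (value 0): max_ending_here = 10, max_so_far = 10
Position 5 (value 6): max_ending_here = 16, max_so_far = 16

Maximum subarray: [8, 2, 0, 6]
Maximum sum: 16

The maximum subarray is [8, 2, 0, 6] with sum 16. This subarray runs from index 2 to index 5.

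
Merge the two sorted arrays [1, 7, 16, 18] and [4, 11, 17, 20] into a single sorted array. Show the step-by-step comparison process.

Merging process:

Compare 1 vs 4: take 1 from left. Merged: [1]
Compare 7 vs 4: take 4 from right. Merged: [1, 4]
Compare 7 vs 11: take 7 from left. Merged: [1, 4, 7]
Compare 16 vs 11: take 11 from right. Merged: [1, 4, 7, 11]
Compare 16 vs 17: take 16 from left. Merged: [1, 4, 7, 11, 16]
Compare 18 vs 17: take 17 from right. Merged: [1, 4, 7, 11, 16, 17]
Compare 18 vs 20: take 18 from left. Merged: [1, 4, 7, 11, 16, 17, 18]
Append remaining from right: [20]. Merged: [1, 4, 7, 11, 16, 17, 18, 20]

Final merged array: [1, 4, 7, 11, 16, 17, 18, 20]
Total comparisons: 7

The merged array is [1, 4, 7, 11, 16, 17, 18, 20], requiring 7 comparisons. The merge step runs in O(n) time where n is the total number of elements.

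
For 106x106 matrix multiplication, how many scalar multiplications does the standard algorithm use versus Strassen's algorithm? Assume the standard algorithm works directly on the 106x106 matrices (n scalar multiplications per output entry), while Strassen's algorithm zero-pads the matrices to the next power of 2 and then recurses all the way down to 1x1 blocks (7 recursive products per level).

Matrix multiplication for 106x106 matrices:

Strassen's algorithm requires power-of-2 dimensions. Pad 106x106 to 128x128 (next power of 2).

Standard algorithm: 106^3 = 1191016 multiplications
Strassen's algorithm: 7^(log2(128)) = 7^7 = 823543 multiplications
Savings: 1191016 - 823543 = 367473 multiplications

Standard: 1191016 multiplications (106^3). Strassen: 823543 multiplications (7^7, after padding to 128x128). Strassen reduces 8 recursive multiplications to 7 at each level.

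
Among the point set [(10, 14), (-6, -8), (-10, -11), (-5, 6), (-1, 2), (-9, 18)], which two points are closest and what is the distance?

Computing all pairwise distances among 6 points:

d((10, 14), (-6, -8)) = 27.2029
d((10, 14), (-10, -11)) = 32.0156
d((10, 14), (-5, 6)) = 17.0
d((10, 14), (-1, 2)) = 16.2788
d((10, 14), (-9, 18)) = 19.4165
d((-6, -8), (-10, -11)) = 5.0 <-- minimum
d((-6, -8), (-5, 6)) = 14.0357
d((-6, -8), (-1, 2)) = 11.1803
d((-6, -8), (-9, 18)) = 26.1725
d((-10, -11), (-5, 6)) = 17.72
d((-10, -11), (-1, 2)) = 15.8114
d((-10, -11), (-9, 18)) = 29.0172
d((-5, 6), (-1, 2)) = 5.6569
d((-5, 6), (-9, 18)) = 12.6491
d((-1, 2), (-9, 18)) = 17.8885

Closest pair: (-6, -8) and (-10, -11) with distance 5.0

The closest pair is (-6, -8) and (-10, -11) with Euclidean distance 5.0. For 6 points, brute-force pairwise comparison is shown above. For large n, the divide-and-conquer algorithm (sort by x, recurse on halves, check the dividing strip) achieves O(n log n).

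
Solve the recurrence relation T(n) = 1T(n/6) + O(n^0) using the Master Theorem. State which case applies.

Master Theorem for T(n) = 1T(n/6) + O(n^0):

a = 1, b = 6, c = 0
log_b(a) = log_6(1) = 0.0000

Case 2: c = 0 = log_6(1) = 0.0000
T(n) = O(n^0 log n) = O(log n)

For T(n) = 1T(n/6) + O(n^0): log_6(1) = 0.0000. This is Case 2 of the Master Theorem (c = log_b(a), equal work at all levels), giving O(log n).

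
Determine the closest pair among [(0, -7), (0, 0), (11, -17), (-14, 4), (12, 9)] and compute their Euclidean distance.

Computing all pairwise distances among 5 points:

d((0, -7), (0, 0)) = 7.0 <-- minimum
d((0, -7), (11, -17)) = 14.8661
d((0, -7), (-14, 4)) = 17.8045
d((0, -7), (12, 9)) = 20.0
d((0, 0), (11, -17)) = 20.2485
d((0, 0), (-14, 4)) = 14.5602
d((0, 0), (12, 9)) = 15.0
d((11, -17), (-14, 4)) = 32.6497
d((11, -17), (12, 9)) = 26.0192
d((-14, 4), (12, 9)) = 26.4764

Closest pair: (0, -7) and (0, 0) with distance 7.0

The closest pair is (0, -7) and (0, 0) with Euclidean distance 7.0. For 5 points, brute-force pairwise comparison is shown above. For large n, the divide-and-conquer algorithm (sort by x, recurse on halves, check the dividing strip) achieves O(n log n).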